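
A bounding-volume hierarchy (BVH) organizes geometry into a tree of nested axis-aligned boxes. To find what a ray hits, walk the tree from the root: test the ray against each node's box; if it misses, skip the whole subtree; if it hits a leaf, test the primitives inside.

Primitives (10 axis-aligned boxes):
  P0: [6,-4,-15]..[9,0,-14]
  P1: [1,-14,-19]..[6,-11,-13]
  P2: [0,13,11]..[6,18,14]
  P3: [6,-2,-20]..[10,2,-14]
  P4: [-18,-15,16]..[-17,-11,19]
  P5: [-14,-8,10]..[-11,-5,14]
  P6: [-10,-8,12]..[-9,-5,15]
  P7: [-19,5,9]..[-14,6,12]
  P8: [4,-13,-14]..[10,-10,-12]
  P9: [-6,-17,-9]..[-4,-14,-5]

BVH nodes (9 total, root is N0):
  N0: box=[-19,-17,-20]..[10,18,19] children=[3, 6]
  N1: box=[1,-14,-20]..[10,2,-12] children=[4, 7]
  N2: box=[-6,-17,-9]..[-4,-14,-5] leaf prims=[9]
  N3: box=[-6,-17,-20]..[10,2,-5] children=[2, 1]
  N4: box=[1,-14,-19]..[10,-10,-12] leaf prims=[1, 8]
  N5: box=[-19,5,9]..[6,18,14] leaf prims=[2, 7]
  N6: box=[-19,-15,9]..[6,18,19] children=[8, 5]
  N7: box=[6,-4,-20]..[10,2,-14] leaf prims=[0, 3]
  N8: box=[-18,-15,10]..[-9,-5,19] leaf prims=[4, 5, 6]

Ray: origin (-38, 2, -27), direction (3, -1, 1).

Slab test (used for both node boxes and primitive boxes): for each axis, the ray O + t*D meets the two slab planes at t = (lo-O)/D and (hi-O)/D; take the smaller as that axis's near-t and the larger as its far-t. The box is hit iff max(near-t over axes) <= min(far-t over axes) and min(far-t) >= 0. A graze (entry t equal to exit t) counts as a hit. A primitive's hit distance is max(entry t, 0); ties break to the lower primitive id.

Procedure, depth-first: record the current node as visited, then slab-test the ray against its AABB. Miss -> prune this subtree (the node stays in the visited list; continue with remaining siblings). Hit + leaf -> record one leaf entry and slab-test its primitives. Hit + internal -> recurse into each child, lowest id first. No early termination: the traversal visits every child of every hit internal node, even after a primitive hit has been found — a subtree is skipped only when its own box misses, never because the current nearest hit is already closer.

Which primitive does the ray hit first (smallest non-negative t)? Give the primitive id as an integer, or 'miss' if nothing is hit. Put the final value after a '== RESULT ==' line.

Traverse from the root:
N0 x:[19/3,16] y:[-16,19] z:[7,46] -> hit [7,16], descend [3, 6]
  N3 x:[32/3,16] y:[0,19] z:[7,22] -> hit [32/3,16], descend [1, 2]
    N1 x:[13,16] y:[0,16] z:[7,15] -> hit [13,15], descend [4, 7]
      N4 x:[13,16] y:[12,16] z:[8,15] -> hit [13,15] leaf, test {P1@t=13, P8@t=14}
      N7 x:[44/3,16] y:[0,6] z:[7,13] -> miss, prune
    N2 x:[32/3,34/3] y:[16,19] z:[18,22] -> miss, prune
  N6 x:[19/3,44/3] y:[-16,17] z:[36,46] -> miss, prune

7 AABB tests over nodes [0, 3, 1, 4, 7, 2, 6]; 1 leaf entered; closest P1.

== RESULT ==
1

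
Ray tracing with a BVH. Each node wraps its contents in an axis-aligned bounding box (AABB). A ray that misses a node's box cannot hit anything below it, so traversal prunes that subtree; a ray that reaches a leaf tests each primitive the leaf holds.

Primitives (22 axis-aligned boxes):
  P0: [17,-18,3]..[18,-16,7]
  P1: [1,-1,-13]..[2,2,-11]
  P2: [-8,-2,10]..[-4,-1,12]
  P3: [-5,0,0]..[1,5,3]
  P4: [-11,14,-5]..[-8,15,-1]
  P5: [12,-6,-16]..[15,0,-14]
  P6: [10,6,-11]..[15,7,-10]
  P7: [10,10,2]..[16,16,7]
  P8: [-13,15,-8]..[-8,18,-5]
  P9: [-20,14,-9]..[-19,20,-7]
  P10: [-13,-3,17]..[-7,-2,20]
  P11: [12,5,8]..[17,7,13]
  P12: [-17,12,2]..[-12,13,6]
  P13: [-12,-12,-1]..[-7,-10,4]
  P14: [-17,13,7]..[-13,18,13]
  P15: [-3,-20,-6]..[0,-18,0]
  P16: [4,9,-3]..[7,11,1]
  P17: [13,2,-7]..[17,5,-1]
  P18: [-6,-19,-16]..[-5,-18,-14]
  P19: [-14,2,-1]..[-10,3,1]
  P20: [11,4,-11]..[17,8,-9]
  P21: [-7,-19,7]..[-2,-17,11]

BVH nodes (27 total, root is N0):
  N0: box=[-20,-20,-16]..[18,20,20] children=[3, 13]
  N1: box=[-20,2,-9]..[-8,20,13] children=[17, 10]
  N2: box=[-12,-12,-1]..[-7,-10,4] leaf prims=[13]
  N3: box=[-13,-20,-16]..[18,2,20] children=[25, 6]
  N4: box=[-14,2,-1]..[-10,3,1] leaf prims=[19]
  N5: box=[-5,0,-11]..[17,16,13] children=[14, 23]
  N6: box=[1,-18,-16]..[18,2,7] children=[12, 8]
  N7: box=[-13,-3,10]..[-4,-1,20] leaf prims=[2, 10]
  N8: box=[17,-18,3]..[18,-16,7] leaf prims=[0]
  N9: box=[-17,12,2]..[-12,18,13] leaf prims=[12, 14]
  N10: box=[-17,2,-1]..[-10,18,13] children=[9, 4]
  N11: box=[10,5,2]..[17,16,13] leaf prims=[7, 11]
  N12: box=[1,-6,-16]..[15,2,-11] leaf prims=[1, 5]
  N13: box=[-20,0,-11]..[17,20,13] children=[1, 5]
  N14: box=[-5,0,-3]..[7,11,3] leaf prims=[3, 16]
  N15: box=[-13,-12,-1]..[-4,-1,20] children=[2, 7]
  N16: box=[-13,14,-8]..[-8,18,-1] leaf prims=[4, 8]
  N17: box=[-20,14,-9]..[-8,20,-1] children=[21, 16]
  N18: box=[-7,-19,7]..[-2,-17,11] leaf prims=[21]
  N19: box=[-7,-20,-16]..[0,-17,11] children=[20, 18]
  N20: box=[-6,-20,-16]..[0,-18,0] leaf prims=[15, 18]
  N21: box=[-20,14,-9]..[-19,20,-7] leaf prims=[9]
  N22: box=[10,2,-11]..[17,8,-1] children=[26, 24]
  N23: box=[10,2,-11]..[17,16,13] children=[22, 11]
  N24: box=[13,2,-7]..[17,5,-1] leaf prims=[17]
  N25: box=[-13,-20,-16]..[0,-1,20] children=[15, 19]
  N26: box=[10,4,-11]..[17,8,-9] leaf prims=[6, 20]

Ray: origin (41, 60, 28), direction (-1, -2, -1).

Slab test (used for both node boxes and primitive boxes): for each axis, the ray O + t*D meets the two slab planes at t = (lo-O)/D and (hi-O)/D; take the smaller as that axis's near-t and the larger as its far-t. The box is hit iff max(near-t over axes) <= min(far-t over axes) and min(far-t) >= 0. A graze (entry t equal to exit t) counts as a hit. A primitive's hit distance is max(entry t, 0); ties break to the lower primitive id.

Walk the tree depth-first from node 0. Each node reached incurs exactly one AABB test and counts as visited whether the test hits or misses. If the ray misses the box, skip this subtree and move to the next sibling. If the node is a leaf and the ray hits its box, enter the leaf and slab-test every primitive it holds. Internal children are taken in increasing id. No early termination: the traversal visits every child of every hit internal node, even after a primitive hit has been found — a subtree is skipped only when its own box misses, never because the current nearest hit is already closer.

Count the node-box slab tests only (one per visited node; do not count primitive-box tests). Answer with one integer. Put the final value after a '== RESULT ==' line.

Trace the traversal:
N0 x:[23,61] y:[20,40] z:[8,44] -> hit [23,40], descend [3, 13]
  N3 x:[23,54] y:[29,40] z:[8,44] -> hit [29,40], descend [6, 25]
    N6 x:[23,40] y:[29,39] z:[21,44] -> hit [29,39], descend [8, 12]
      N8 x:[23,24] y:[38,39] z:[21,25] -> miss, prune
      N12 x:[26,40] y:[29,33] z:[39,44] -> miss, prune
    N25 x:[41,54] y:[61/2,40] z:[8,44] -> miss, prune
  N13 x:[24,61] y:[20,30] z:[15,39] -> hit [24,30], descend [1, 5]
    N1 x:[49,61] y:[20,29] z:[15,37] -> miss, prune
    N5 x:[24,46] y:[22,30] z:[15,39] -> hit [24,30], descend [14, 23]
      N14 x:[34,46] y:[49/2,30] z:[25,31] -> miss, prune
      N23 x:[24,31] y:[22,29] z:[15,39] -> hit [24,29], descend [11, 22]
        N11 x:[24,31] y:[22,55/2] z:[15,26] -> hit [24,26] leaf, test {P7@t=25, P11(miss)}
        N22 x:[24,31] y:[26,29] z:[29,39] -> hit [29,29], descend [24, 26]
          N24 x:[24,28] y:[55/2,29] z:[29,35] -> miss, prune
          N26 x:[24,31] y:[26,28] z:[37,39] -> miss, prune

Summary -> nodes [0, 3, 6, 8, 12, 25, 13, 1, 5, 14, 23, 11, 22, 24, 26]; box-tests=15; leaf-entries=1; first=P7

== RESULT ==
15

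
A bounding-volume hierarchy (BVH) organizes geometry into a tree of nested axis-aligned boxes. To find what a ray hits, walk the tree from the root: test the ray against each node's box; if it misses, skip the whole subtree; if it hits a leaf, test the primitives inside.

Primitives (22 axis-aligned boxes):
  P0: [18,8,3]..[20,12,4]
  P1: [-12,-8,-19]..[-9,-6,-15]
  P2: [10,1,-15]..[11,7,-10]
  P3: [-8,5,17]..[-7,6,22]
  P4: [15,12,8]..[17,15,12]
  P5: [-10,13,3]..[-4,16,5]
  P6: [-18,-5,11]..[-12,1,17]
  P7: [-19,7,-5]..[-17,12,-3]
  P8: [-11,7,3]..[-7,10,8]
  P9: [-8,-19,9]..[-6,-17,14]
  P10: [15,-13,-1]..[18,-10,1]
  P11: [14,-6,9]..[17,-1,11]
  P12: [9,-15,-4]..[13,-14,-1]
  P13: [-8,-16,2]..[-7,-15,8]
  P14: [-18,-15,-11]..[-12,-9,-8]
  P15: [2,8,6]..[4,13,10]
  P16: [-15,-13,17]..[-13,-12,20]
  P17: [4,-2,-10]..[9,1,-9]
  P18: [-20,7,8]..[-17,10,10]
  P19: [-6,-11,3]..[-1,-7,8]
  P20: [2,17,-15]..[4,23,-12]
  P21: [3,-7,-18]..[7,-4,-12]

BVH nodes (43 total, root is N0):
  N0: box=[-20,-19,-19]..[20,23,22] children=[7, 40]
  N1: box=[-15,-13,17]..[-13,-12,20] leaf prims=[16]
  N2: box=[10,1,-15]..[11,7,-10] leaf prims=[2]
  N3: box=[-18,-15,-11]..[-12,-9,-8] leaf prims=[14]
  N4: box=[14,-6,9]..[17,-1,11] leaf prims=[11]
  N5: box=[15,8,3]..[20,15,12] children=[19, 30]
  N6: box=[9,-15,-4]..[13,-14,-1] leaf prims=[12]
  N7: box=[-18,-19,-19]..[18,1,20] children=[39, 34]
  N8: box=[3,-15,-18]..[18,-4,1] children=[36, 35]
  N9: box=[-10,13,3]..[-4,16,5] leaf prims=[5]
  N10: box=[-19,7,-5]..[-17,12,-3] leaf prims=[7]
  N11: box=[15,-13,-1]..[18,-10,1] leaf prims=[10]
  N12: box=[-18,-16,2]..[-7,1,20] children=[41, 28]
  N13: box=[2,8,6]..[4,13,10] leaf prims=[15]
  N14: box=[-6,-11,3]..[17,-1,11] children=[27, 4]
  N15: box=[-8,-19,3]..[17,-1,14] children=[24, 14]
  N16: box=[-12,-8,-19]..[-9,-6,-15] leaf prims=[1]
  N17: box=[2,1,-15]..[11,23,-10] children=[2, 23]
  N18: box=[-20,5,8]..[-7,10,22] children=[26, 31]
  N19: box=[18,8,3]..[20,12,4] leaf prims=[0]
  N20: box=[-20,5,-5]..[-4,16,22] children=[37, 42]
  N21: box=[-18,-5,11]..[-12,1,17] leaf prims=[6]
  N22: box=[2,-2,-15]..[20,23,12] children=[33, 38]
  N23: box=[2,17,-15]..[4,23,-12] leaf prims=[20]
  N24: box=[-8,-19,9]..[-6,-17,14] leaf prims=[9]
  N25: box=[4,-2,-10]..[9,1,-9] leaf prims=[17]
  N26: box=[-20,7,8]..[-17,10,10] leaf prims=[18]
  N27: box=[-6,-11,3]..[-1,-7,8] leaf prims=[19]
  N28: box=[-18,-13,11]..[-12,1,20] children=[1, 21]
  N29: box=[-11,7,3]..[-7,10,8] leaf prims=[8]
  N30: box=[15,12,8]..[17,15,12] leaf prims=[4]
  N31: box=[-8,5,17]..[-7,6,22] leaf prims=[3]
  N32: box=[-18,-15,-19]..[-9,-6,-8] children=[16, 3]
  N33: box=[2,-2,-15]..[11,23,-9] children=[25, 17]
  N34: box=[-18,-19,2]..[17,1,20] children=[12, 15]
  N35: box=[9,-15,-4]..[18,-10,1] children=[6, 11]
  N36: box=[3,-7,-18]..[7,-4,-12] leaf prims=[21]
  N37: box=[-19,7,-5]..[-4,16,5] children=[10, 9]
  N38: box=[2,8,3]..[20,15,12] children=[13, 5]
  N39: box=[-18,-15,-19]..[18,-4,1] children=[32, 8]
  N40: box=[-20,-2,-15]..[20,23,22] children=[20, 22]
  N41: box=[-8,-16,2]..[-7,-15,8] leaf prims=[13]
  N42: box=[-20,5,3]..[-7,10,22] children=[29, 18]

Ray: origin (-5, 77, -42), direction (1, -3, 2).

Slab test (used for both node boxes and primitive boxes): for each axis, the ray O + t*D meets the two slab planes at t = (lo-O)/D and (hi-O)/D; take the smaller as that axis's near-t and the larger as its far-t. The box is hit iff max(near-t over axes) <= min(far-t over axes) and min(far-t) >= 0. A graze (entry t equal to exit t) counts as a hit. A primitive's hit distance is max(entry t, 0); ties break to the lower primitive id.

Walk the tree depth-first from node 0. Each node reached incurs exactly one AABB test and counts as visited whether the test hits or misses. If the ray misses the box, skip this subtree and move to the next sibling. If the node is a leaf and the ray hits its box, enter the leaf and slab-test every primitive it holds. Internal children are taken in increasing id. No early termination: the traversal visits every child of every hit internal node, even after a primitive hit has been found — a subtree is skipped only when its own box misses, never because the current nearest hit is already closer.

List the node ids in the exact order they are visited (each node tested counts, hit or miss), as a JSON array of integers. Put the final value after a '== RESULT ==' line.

Traverse from the root:
N0 x:[-15,25] y:[18,32] z:[23/2,32] -> hit [18,25], descend [7, 40]
  N7 x:[-13,23] y:[76/3,32] z:[23/2,31] -> miss, prune
  N40 x:[-15,25] y:[18,79/3] z:[27/2,32] -> hit [18,25], descend [20, 22]
    N20 x:[-15,1] y:[61/3,24] z:[37/2,32] -> miss, prune
    N22 x:[7,25] y:[18,79/3] z:[27/2,27] -> hit [18,25], descend [33, 38]
      N33 x:[7,16] y:[18,79/3] z:[27/2,33/2] -> miss, prune
      N38 x:[7,25] y:[62/3,23] z:[45/2,27] -> hit [45/2,23], descend [5, 13]
        N5 x:[20,25] y:[62/3,23] z:[45/2,27] -> hit [45/2,23], descend [19, 30]
          N19 x:[23,25] y:[65/3,23] z:[45/2,23] -> hit [23,23] leaf, test {P0@t=23}
          N30 x:[20,22] y:[62/3,65/3] z:[25,27] -> miss, prune
        N13 x:[7,9] y:[64/3,23] z:[24,26] -> miss, prune

Summary -> nodes [0, 7, 40, 20, 22, 33, 38, 5, 19, 30, 13]; box-tests=11; leaf-entries=1; first=P0

== RESULT ==
[0, 7, 40, 20, 22, 33, 38, 5, 19, 30, 13]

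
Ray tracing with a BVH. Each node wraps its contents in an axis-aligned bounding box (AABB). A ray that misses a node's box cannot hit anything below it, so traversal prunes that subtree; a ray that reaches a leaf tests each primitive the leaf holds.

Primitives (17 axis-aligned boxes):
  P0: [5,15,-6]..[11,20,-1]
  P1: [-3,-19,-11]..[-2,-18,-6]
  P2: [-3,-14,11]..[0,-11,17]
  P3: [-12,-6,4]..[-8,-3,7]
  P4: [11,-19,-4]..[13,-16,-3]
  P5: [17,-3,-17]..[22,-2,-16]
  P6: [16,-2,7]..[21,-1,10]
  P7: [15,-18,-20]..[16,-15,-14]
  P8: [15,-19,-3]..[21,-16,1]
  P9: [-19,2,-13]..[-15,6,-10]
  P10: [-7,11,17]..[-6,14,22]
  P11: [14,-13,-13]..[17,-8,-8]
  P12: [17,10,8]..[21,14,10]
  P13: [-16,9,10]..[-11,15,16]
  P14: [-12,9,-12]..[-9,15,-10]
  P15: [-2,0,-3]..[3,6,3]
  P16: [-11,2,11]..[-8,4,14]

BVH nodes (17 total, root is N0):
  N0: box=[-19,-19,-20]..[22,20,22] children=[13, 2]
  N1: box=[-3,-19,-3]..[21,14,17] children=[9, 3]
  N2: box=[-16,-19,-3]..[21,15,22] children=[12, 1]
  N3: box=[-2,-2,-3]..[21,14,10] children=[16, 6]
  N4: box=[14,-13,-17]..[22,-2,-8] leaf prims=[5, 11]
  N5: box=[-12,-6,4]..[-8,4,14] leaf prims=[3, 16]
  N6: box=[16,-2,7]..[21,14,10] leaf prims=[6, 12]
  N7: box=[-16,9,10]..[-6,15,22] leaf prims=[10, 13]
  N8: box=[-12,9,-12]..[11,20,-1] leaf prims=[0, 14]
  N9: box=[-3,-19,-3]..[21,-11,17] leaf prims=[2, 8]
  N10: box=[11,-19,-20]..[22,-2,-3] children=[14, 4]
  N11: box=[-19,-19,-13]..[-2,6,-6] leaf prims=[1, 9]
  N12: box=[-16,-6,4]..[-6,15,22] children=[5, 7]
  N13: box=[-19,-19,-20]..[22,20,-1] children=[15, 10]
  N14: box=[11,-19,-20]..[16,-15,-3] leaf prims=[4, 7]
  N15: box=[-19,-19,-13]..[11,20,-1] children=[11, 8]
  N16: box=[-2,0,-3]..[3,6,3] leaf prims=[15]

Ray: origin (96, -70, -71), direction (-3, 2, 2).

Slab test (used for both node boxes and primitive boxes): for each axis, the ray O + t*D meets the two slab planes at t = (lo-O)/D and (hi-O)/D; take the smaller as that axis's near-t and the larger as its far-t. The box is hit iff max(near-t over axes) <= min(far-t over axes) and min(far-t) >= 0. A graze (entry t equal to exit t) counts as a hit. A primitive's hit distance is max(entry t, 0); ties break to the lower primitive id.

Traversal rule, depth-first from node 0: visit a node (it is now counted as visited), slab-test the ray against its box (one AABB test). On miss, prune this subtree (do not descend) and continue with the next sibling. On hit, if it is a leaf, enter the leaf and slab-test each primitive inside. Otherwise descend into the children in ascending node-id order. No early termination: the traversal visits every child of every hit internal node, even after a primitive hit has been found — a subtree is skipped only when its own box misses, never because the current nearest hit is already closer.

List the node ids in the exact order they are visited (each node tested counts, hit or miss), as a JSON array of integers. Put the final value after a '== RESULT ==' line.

Traverse from the root:
N0 x:[74/3,115/3] y:[51/2,45] z:[51/2,93/2] -> hit [51/2,115/3], descend [2, 13]
  N2 x:[25,112/3] y:[51/2,85/2] z:[34,93/2] -> hit [34,112/3], descend [1, 12]
    N1 x:[25,33] y:[51/2,42] z:[34,44] -> miss, prune
    N12 x:[34,112/3] y:[32,85/2] z:[75/2,93/2] -> miss, prune
  N13 x:[74/3,115/3] y:[51/2,45] z:[51/2,35] -> hit [51/2,35], descend [10, 15]
    N10 x:[74/3,85/3] y:[51/2,34] z:[51/2,34] -> hit [51/2,85/3], descend [4, 14]
      N4 x:[74/3,82/3] y:[57/2,34] z:[27,63/2] -> miss, prune
      N14 x:[80/3,85/3] y:[51/2,55/2] z:[51/2,34] -> hit [80/3,55/2] leaf, test {P4(miss), P7@t=80/3}
    N15 x:[85/3,115/3] y:[51/2,45] z:[29,35] -> hit [29,35], descend [8, 11]
      N8 x:[85/3,36] y:[79/2,45] z:[59/2,35] -> miss, prune
      N11 x:[98/3,115/3] y:[51/2,38] z:[29,65/2] -> miss, prune

order=[0, 2, 1, 12, 13, 10, 4, 14, 15, 8, 11]  |boxes|=11  |leaves|=1  hit=P7

== RESULT ==
[0, 2, 1, 12, 13, 10, 4, 14, 15, 8, 11]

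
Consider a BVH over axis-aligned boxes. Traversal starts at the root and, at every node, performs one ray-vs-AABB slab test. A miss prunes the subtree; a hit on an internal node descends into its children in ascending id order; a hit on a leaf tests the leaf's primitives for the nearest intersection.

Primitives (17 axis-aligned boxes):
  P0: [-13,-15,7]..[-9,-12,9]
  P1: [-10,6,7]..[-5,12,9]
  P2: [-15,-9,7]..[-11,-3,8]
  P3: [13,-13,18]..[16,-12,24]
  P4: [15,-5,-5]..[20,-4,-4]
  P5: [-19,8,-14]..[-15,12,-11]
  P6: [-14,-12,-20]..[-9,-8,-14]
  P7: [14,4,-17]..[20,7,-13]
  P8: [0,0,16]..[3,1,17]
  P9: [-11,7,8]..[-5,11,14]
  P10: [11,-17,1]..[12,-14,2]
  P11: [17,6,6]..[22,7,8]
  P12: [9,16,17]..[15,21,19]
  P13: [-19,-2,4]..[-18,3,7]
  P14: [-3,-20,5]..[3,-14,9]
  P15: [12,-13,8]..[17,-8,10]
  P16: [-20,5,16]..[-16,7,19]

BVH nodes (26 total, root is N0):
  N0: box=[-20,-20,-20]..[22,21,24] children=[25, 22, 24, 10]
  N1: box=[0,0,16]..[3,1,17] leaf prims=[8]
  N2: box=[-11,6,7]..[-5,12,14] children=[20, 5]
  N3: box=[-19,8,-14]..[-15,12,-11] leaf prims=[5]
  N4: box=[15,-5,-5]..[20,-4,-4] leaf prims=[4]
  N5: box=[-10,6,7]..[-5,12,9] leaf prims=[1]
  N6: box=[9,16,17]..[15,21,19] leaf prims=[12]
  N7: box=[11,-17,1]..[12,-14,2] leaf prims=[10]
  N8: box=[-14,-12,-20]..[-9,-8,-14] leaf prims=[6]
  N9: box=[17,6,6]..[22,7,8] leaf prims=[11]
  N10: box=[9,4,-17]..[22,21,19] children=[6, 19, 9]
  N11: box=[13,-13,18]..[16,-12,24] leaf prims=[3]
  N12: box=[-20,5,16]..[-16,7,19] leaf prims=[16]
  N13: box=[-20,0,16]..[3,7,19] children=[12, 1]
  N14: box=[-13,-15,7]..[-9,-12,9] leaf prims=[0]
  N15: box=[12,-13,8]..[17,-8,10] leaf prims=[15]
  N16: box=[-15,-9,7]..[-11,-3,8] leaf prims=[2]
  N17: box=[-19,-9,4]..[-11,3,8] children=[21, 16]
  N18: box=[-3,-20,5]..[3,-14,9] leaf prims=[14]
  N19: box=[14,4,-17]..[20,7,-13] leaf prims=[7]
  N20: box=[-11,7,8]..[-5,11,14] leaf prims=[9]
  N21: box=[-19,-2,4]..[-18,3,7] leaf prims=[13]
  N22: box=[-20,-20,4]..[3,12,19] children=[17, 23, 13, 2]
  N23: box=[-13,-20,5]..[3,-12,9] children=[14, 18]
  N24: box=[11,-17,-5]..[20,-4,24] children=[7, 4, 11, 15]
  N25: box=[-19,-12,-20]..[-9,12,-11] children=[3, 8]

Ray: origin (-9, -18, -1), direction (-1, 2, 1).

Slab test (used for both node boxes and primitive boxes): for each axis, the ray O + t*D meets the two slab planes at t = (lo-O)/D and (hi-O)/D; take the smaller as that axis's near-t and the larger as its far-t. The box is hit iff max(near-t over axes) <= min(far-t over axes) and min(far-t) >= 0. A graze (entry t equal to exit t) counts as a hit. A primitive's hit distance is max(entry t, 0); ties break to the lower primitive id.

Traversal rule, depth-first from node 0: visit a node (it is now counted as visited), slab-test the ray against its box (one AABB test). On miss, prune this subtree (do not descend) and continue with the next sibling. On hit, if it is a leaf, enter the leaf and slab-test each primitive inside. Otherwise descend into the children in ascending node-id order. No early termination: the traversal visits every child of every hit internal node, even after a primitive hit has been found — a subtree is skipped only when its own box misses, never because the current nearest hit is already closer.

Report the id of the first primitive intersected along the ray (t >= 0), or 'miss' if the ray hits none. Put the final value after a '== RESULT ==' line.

Traverse from the root:
N0 x:[-31,11] y:[-1,39/2] z:[-19,25] -> hit [-1,11], descend [10, 22, 24, 25]
  N10 x:[-31,-18] y:[11,39/2] z:[-16,20] -> miss, prune
  N22 x:[-12,11] y:[-1,15] z:[5,20] -> hit [5,11], descend [2, 13, 17, 23]
    N2 x:[-4,2] y:[12,15] z:[8,15] -> miss, prune
    N13 x:[-12,11] y:[9,25/2] z:[17,20] -> miss, prune
    N17 x:[2,10] y:[9/2,21/2] z:[5,9] -> hit [5,9], descend [16, 21]
      N16 x:[2,6] y:[9/2,15/2] z:[8,9] -> miss, prune
      N21 x:[9,10] y:[8,21/2] z:[5,8] -> miss, prune
    N23 x:[-12,4] y:[-1,3] z:[6,10] -> miss, prune
  N24 x:[-29,-20] y:[1/2,7] z:[-4,25] -> miss, prune
  N25 x:[0,10] y:[3,15] z:[-19,-10] -> miss, prune

Summary -> nodes [0, 10, 22, 2, 13, 17, 16, 21, 23, 24, 25]; box-tests=11; leaf-entries=0; first=miss

== RESULT ==
miss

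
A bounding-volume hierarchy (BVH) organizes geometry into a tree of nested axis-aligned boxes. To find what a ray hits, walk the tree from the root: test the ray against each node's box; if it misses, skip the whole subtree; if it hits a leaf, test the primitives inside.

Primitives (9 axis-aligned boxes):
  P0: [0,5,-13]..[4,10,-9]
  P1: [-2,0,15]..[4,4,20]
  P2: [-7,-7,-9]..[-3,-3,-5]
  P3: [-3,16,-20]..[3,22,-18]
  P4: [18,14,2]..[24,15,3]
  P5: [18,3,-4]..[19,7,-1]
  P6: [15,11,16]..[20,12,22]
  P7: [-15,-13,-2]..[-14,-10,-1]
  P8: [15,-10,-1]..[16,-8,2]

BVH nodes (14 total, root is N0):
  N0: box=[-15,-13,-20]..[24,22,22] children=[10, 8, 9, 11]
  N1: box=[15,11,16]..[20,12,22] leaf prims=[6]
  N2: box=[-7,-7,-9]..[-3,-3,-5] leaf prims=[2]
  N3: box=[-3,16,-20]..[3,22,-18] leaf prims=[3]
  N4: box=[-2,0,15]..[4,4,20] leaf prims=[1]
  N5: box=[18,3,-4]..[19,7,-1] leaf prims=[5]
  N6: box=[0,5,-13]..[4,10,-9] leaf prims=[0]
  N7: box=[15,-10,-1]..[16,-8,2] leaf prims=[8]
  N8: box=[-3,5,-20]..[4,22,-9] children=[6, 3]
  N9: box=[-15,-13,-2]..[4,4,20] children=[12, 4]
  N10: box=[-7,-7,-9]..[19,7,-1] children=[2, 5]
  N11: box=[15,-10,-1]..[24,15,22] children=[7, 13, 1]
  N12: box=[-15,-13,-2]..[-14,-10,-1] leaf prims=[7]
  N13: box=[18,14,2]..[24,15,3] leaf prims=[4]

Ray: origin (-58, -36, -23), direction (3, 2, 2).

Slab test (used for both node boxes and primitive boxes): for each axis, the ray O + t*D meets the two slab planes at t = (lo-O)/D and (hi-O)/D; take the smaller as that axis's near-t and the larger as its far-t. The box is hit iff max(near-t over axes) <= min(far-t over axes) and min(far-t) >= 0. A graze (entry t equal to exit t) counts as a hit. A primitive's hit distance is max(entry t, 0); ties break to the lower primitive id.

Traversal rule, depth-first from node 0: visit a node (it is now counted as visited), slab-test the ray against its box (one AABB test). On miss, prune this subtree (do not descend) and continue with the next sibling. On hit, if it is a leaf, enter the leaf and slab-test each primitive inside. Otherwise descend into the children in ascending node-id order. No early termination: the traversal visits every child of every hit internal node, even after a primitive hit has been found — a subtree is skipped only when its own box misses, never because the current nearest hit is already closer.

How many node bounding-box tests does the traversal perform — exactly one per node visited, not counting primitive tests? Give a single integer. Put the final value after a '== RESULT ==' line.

Trace the traversal:
N0 x:[43/3,82/3] y:[23/2,29] z:[3/2,45/2] -> hit [43/3,45/2], descend [8, 9, 10, 11]
  N8 x:[55/3,62/3] y:[41/2,29] z:[3/2,7] -> miss, prune
  N9 x:[43/3,62/3] y:[23/2,20] z:[21/2,43/2] -> hit [43/3,20], descend [4, 12]
    N4 x:[56/3,62/3] y:[18,20] z:[19,43/2] -> hit [19,20] leaf, test {P1@t=19}
    N12 x:[43/3,44/3] y:[23/2,13] z:[21/2,11] -> miss, prune
  N10 x:[17,77/3] y:[29/2,43/2] z:[7,11] -> miss, prune
  N11 x:[73/3,82/3] y:[13,51/2] z:[11,45/2] -> miss, prune

Summary -> nodes [0, 8, 9, 4, 12, 10, 11]; box-tests=7; leaf-entries=1; first=P1

== RESULT ==
7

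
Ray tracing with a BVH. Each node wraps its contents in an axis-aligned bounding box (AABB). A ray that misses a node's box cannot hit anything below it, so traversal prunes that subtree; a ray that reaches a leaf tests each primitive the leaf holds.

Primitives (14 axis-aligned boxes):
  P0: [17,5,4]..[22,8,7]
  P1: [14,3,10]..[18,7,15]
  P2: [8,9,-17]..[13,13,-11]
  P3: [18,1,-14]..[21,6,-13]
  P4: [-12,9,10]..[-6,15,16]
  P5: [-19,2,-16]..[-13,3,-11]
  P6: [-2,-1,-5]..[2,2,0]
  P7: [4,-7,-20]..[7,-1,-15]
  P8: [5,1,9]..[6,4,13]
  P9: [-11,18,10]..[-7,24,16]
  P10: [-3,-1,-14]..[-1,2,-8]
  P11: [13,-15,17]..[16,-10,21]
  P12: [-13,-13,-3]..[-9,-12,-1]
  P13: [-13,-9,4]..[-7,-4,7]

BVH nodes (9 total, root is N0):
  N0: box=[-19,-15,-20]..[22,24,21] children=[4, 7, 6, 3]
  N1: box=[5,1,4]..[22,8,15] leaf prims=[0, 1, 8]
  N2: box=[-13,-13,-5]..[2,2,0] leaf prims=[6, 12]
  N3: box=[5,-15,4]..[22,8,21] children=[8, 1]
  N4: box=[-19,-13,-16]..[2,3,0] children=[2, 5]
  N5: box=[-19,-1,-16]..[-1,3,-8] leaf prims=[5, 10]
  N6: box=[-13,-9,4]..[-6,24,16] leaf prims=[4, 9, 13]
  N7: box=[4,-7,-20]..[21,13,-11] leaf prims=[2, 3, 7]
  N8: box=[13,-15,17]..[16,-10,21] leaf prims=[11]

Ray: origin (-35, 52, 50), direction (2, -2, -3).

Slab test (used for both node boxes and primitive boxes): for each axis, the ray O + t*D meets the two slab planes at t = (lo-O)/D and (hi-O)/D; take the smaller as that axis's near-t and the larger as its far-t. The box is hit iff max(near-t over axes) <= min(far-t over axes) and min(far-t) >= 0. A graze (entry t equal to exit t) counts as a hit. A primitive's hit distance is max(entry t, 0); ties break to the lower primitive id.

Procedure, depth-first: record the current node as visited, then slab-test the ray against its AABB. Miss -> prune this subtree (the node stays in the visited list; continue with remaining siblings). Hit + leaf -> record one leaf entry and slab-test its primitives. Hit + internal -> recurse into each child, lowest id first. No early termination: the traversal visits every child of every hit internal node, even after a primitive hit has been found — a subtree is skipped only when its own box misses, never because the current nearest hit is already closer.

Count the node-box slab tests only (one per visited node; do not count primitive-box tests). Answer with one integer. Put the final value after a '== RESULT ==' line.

Trace the traversal:
N0 x:[8,57/2] y:[14,67/2] z:[29/3,70/3] -> hit [14,70/3], descend [3, 4, 6, 7]
  N3 x:[20,57/2] y:[22,67/2] z:[29/3,46/3] -> miss, prune
  N4 x:[8,37/2] y:[49/2,65/2] z:[50/3,22] -> miss, prune
  N6 x:[11,29/2] y:[14,61/2] z:[34/3,46/3] -> hit [14,29/2] leaf, test {P4(miss), P9(miss), P13(miss)}
  N7 x:[39/2,28] y:[39/2,59/2] z:[61/3,70/3] -> hit [61/3,70/3] leaf, test {P2@t=43/2, P3(miss), P7(miss)}

Summary -> nodes [0, 3, 4, 6, 7]; box-tests=5; leaf-entries=2; first=P2

== RESULT ==
5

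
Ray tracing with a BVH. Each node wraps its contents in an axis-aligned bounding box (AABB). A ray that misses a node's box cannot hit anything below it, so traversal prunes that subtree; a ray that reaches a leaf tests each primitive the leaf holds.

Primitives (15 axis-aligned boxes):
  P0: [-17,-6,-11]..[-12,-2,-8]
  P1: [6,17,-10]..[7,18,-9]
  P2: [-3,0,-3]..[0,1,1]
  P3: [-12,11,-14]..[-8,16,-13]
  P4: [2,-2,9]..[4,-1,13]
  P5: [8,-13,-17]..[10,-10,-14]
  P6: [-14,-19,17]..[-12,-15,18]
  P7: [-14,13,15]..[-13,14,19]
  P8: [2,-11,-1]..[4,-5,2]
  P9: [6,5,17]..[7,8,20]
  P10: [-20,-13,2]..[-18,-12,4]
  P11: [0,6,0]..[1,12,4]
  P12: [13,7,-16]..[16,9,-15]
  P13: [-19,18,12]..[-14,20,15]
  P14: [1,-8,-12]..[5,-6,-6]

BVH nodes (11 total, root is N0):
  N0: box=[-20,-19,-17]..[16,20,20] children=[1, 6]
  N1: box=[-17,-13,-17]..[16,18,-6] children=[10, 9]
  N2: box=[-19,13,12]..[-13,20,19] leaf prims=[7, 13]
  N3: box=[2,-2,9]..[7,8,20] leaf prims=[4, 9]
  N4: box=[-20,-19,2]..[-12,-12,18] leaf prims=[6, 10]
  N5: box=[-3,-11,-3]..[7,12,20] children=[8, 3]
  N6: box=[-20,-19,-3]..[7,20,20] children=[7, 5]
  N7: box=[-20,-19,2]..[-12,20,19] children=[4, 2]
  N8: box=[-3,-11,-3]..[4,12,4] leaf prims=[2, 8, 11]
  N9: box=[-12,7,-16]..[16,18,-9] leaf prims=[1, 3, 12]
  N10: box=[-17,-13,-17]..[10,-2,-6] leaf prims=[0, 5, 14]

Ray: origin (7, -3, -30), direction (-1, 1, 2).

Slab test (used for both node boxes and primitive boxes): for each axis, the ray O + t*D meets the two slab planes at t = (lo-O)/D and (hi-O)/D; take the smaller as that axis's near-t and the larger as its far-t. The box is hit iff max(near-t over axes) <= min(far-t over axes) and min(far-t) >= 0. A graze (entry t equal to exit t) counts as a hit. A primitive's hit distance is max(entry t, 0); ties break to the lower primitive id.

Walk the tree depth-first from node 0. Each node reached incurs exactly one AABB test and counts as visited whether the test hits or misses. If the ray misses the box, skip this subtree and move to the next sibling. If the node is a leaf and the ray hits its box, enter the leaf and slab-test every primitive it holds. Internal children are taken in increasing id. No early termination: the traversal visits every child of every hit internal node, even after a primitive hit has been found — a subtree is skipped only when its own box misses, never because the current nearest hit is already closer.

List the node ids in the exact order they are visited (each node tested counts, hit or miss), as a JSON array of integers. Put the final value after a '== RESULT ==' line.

Trace the traversal:
N0 x:[-9,27] y:[-16,23] z:[13/2,25] -> hit [13/2,23], descend [1, 6]
  N1 x:[-9,24] y:[-10,21] z:[13/2,12] -> hit [13/2,12], descend [9, 10]
    N9 x:[-9,19] y:[10,21] z:[7,21/2] -> hit [10,21/2] leaf, test {P1(miss), P3(miss), P12(miss)}
    N10 x:[-3,24] y:[-10,1] z:[13/2,12] -> miss, prune
  N6 x:[0,27] y:[-16,23] z:[27/2,25] -> hit [27/2,23], descend [5, 7]
    N5 x:[0,10] y:[-8,15] z:[27/2,25] -> miss, prune
    N7 x:[19,27] y:[-16,23] z:[16,49/2] -> hit [19,23], descend [2, 4]
      N2 x:[20,26] y:[16,23] z:[21,49/2] -> hit [21,23] leaf, test {P7(miss), P13@t=21}
      N4 x:[19,27] y:[-16,-9] z:[16,24] -> miss, prune

Summary -> nodes [0, 1, 9, 10, 6, 5, 7, 2, 4]; box-tests=9; leaf-entries=2; first=P13

== RESULT ==
[0, 1, 9, 10, 6, 5, 7, 2, 4]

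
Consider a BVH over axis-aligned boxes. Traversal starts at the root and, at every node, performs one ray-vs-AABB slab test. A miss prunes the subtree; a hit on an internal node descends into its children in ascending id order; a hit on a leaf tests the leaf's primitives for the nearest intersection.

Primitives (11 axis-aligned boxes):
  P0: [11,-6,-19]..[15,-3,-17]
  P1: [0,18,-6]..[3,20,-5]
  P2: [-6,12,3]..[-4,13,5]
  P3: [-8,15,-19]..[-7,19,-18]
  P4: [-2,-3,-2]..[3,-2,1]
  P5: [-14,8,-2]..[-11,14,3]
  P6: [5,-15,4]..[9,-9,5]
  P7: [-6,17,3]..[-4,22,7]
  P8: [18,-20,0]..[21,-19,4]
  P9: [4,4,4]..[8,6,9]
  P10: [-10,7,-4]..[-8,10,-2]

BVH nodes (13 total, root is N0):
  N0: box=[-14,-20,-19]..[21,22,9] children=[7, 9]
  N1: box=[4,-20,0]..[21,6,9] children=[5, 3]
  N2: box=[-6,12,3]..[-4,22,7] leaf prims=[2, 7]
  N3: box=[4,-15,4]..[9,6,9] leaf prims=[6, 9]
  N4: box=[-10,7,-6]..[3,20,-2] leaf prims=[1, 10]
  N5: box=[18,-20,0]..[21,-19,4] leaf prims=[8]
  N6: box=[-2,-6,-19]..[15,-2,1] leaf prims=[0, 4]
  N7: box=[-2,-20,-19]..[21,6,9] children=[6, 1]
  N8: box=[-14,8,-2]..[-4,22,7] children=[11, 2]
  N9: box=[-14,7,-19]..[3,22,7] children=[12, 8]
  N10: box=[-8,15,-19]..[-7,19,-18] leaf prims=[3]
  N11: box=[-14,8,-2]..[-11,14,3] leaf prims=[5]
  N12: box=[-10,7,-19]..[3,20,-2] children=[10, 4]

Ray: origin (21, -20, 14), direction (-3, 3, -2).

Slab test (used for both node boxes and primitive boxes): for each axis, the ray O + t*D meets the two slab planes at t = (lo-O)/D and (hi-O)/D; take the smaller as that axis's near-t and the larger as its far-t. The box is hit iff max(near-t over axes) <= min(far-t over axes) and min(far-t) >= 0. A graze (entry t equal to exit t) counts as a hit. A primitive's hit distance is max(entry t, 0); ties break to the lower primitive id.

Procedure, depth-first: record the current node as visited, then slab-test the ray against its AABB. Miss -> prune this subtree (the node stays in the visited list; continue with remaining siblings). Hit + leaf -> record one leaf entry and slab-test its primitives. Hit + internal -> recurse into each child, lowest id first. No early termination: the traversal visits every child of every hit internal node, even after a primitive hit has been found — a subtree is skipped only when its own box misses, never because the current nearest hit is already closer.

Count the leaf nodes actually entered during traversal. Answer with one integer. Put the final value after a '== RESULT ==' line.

Trace the traversal:
N0 x:[0,35/3] y:[0,14] z:[5/2,33/2] -> hit [5/2,35/3], descend [7, 9]
  N7 x:[0,23/3] y:[0,26/3] z:[5/2,33/2] -> hit [5/2,23/3], descend [1, 6]
    N1 x:[0,17/3] y:[0,26/3] z:[5/2,7] -> hit [5/2,17/3], descend [3, 5]
      N3 x:[4,17/3] y:[5/3,26/3] z:[5/2,5] -> hit [4,5] leaf, test {P6(miss), P9(miss)}
      N5 x:[0,1] y:[0,1/3] z:[5,7] -> miss, prune
    N6 x:[2,23/3] y:[14/3,6] z:[13/2,33/2] -> miss, prune
  N9 x:[6,35/3] y:[9,14] z:[7/2,33/2] -> hit [9,35/3], descend [8, 12]
    N8 x:[25/3,35/3] y:[28/3,14] z:[7/2,8] -> miss, prune
    N12 x:[6,31/3] y:[9,40/3] z:[8,33/2] -> hit [9,31/3], descend [4, 10]
      N4 x:[6,31/3] y:[9,40/3] z:[8,10] -> hit [9,10] leaf, test {P1(miss), P10(miss)}
      N10 x:[28/3,29/3] y:[35/3,13] z:[16,33/2] -> miss, prune

11 AABB tests over nodes [0, 7, 1, 3, 5, 6, 9, 8, 12, 4, 10]; 2 leaves entered; closest miss.

== RESULT ==
2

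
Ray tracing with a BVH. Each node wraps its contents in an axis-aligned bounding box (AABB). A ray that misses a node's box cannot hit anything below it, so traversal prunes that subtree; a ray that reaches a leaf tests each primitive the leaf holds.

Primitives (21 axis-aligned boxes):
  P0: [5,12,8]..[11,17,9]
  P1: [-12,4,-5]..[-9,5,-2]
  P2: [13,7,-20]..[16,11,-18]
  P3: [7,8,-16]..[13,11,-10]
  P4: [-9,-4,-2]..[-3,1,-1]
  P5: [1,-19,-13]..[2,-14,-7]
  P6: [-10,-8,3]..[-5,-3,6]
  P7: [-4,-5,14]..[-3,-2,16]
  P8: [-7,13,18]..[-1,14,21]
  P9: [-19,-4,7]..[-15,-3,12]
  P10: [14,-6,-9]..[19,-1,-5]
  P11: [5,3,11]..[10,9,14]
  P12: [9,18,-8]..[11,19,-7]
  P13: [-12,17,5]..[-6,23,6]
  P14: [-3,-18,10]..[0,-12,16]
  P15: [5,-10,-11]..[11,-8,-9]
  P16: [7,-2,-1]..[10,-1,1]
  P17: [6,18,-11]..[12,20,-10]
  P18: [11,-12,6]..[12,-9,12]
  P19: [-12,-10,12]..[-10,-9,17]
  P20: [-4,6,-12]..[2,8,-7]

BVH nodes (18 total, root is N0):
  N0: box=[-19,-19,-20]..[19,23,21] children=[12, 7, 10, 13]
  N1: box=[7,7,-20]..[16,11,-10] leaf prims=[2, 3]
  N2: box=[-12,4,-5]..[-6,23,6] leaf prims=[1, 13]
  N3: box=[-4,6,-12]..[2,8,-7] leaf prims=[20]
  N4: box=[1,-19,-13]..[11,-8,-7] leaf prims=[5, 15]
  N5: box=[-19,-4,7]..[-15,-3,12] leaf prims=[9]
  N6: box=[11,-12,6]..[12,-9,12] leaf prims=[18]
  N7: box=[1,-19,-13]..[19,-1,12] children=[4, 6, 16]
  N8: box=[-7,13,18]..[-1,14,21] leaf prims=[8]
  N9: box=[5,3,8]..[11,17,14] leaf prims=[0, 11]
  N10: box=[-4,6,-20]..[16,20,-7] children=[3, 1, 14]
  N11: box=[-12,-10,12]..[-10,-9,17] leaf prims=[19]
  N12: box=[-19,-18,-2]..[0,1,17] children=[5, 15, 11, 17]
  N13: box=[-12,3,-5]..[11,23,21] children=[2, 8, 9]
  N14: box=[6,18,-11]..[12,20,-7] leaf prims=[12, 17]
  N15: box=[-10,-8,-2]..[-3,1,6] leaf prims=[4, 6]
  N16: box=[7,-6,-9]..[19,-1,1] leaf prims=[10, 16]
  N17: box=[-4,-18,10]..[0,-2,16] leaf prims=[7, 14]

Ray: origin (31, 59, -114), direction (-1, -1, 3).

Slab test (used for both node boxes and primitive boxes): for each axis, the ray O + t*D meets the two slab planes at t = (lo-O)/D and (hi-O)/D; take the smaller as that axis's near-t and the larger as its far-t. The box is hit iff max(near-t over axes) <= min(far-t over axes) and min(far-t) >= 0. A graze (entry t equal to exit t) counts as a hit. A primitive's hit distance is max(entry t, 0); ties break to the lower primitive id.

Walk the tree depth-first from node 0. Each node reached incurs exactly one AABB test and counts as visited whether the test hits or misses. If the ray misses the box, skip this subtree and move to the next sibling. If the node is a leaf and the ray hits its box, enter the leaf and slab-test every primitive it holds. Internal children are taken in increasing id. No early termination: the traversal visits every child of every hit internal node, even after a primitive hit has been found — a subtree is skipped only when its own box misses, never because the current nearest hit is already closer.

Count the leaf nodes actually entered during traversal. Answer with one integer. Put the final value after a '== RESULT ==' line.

Walk:
N0 x:[12,50] y:[36,78] z:[94/3,45] -> hit [36,45], descend [7, 10, 12, 13]
  N7 x:[12,30] y:[60,78] z:[101/3,42] -> miss, prune
  N10 x:[15,35] y:[39,53] z:[94/3,107/3] -> miss, prune
  N12 x:[31,50] y:[58,77] z:[112/3,131/3] -> miss, prune
  N13 x:[20,43] y:[36,56] z:[109/3,45] -> hit [109/3,43], descend [2, 8, 9]
    N2 x:[37,43] y:[36,55] z:[109/3,40] -> hit [37,40] leaf, test {P1(miss), P13@t=119/3}
    N8 x:[32,38] y:[45,46] z:[44,45] -> miss, prune
    N9 x:[20,26] y:[42,56] z:[122/3,128/3] -> miss, prune

Summary -> nodes [0, 7, 10, 12, 13, 2, 8, 9]; box-tests=8; leaf-entries=1; first=P13

== RESULT ==
1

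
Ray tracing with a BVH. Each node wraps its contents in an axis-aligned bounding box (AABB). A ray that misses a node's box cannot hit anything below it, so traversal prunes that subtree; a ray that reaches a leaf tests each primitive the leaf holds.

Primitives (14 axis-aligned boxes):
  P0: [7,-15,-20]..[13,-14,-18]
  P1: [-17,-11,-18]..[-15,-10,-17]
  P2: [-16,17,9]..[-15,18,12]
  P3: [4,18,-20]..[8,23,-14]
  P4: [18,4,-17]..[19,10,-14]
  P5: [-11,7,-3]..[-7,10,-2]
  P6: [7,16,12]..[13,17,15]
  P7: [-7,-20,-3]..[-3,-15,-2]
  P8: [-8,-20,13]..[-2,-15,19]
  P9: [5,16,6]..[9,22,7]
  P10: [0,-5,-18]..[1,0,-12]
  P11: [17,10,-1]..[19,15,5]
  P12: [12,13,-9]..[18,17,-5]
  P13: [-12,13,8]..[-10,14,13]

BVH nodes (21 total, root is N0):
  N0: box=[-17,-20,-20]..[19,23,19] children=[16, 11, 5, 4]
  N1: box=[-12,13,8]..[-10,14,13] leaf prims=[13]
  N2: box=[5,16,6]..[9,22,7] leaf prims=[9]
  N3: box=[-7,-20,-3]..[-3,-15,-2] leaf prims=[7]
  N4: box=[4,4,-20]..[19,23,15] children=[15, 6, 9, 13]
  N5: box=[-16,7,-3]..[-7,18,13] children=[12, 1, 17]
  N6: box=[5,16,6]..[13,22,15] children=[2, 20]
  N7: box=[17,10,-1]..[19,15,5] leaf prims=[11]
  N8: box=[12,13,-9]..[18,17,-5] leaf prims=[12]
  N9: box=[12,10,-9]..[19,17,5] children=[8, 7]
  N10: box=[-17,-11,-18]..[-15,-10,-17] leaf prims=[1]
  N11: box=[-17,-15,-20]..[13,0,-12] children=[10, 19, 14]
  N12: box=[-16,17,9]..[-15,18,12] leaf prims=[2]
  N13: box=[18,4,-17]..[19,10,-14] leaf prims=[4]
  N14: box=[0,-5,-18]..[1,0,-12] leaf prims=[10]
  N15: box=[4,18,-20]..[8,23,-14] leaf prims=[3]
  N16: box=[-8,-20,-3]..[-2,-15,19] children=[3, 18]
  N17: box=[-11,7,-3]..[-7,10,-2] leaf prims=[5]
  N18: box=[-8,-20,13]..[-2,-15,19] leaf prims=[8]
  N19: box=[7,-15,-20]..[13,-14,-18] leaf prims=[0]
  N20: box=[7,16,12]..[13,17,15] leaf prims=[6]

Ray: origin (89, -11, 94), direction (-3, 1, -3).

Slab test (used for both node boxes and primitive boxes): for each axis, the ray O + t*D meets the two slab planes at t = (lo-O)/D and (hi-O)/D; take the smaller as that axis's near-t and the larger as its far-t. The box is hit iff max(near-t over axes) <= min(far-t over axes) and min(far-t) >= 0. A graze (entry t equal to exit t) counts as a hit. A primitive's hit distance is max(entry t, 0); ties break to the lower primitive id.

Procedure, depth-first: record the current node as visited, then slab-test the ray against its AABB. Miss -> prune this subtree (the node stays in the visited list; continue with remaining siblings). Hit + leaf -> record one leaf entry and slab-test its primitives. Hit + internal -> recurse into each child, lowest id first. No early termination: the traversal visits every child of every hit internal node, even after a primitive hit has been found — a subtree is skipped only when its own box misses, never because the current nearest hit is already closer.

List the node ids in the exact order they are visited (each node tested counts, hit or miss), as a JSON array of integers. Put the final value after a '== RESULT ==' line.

Traverse from the root:
N0 x:[70/3,106/3] y:[-9,34] z:[25,38] -> hit [25,34], descend [4, 5, 11, 16]
  N4 x:[70/3,85/3] y:[15,34] z:[79/3,38] -> hit [79/3,85/3], descend [6, 9, 13, 15]
    N6 x:[76/3,28] y:[27,33] z:[79/3,88/3] -> hit [27,28], descend [2, 20]
      N2 x:[80/3,28] y:[27,33] z:[29,88/3] -> miss, prune
      N20 x:[76/3,82/3] y:[27,28] z:[79/3,82/3] -> hit [27,82/3] leaf, test {P6@t=27}
    N9 x:[70/3,77/3] y:[21,28] z:[89/3,103/3] -> miss, prune
    N13 x:[70/3,71/3] y:[15,21] z:[36,37] -> miss, prune
    N15 x:[27,85/3] y:[29,34] z:[36,38] -> miss, prune
  N5 x:[32,35] y:[18,29] z:[27,97/3] -> miss, prune
  N11 x:[76/3,106/3] y:[-4,11] z:[106/3,38] -> miss, prune
  N16 x:[91/3,97/3] y:[-9,-4] z:[25,97/3] -> miss, prune

Summary -> nodes [0, 4, 6, 2, 20, 9, 13, 15, 5, 11, 16]; box-tests=11; leaf-entries=1; first=P6

== RESULT ==
[0, 4, 6, 2, 20, 9, 13, 15, 5, 11, 16]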